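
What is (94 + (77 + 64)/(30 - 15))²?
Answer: 267289/25 ≈ 10692.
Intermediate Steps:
(94 + (77 + 64)/(30 - 15))² = (94 + 141/15)² = (94 + 141*(1/15))² = (94 + 47/5)² = (517/5)² = 267289/25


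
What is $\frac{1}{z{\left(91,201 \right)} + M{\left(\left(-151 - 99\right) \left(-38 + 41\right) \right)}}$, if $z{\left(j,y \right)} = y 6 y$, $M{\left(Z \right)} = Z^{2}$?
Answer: $\frac{1}{804906} \approx 1.2424 \cdot 10^{-6}$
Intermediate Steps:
$z{\left(j,y \right)} = 6 y^{2}$ ($z{\left(j,y \right)} = 6 y y = 6 y^{2}$)
$\frac{1}{z{\left(91,201 \right)} + M{\left(\left(-151 - 99\right) \left(-38 + 41\right) \right)}} = \frac{1}{6 \cdot 201^{2} + \left(\left(-151 - 99\right) \left(-38 + 41\right)\right)^{2}} = \frac{1}{6 \cdot 40401 + \left(\left(-250\right) 3\right)^{2}} = \frac{1}{242406 + \left(-750\right)^{2}} = \frac{1}{242406 + 562500} = \frac{1}{804906}$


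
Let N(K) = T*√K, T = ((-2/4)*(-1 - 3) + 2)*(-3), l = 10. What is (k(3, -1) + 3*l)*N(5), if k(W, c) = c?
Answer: -348*√5 ≈ -778.15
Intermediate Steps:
T = -12 (T = (-2*¼*(-4) + 2)*(-3) = (-½*(-4) + 2)*(-3) = (2 + 2)*(-3) = 4*(-3) = -12)
N(K) = -12*√K
(k(3, -1) + 3*l)*N(5) = (-1 + 3*10)*(-12*√5) = (-1 + 30)*(-12*√5) = 29*(-12*√5) = -348*√5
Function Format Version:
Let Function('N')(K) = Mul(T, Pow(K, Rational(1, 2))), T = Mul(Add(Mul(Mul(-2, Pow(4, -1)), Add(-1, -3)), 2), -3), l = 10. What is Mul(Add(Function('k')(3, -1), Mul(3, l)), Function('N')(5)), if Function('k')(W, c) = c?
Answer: Mul(-348, Pow(5, Rational(1, 2))) ≈ -778.15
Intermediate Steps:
T = -12 (T = Mul(Add(Mul(Mul(-2, Rational(1, 4)), -4), 2), -3) = Mul(Add(Mul(Rational(-1, 2), -4), 2), -3) = Mul(Add(2, 2), -3) = Mul(4, -3) = -12)
Function('N')(K) = Mul(-12, Pow(K, Rational(1, 2)))
Mul(Add(Function('k')(3, -1), Mul(3, l)), Function('N')(5)) = Mul(Add(-1, Mul(3, 10)), Mul(-12, Pow(5, Rational(1, 2)))) = Mul(Add(-1, 30), Mul(-12, Pow(5, Rational(1, 2)))) = Mul(29, Mul(-12, Pow(5, Rational(1, 2)))) = Mul(-348, Pow(5, Rational(1, 2)))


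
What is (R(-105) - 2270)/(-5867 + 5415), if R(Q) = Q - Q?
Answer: 1135/226 ≈ 5.0221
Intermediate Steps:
R(Q) = 0
(R(-105) - 2270)/(-5867 + 5415) = (0 - 2270)/(-5867 + 5415) = -2270/(-452) = -2270*(-1/452) = 1135/226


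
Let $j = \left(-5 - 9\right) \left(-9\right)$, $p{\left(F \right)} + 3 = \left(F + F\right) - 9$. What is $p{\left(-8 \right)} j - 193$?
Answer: $-3721$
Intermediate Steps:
$p{\left(F \right)} = -12 + 2 F$ ($p{\left(F \right)} = -3 + \left(\left(F + F\right) - 9\right) = -3 + \left(2 F - 9\right) = -3 + \left(-9 + 2 F\right) = -12 + 2 F$)
$j = 126$ ($j = \left(-14\right) \left(-9\right) = 126$)
$p{\left(-8 \right)} j - 193 = \left(-12 + 2 \left(-8\right)\right) 126 - 193 = \left(-12 - 16\right) 126 - 193 = \left(-28\right) 126 - 193 = -3528 - 193 = -3721$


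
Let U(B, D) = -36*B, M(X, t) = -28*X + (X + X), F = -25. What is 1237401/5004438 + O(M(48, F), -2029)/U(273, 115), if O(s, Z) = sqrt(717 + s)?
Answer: 412467/1668146 - I*sqrt(59)/3276 ≈ 0.24726 - 0.0023447*I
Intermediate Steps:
M(X, t) = -26*X (M(X, t) = -28*X + 2*X = -26*X)
1237401/5004438 + O(M(48, F), -2029)/U(273, 115) = 1237401/5004438 + sqrt(717 - 26*48)/((-36*273)) = 1237401*(1/5004438) + sqrt(717 - 1248)/(-9828) = 412467/1668146 + sqrt(-531)*(-1/9828) = 412467/1668146 + (3*I*sqrt(59))*(-1/9828) = 412467/1668146 - I*sqrt(59)/3276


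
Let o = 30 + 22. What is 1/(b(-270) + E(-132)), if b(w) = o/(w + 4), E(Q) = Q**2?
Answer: 133/2317366 ≈ 5.7393e-5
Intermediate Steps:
o = 52
b(w) = 52/(4 + w) (b(w) = 52/(w + 4) = 52/(4 + w))
1/(b(-270) + E(-132)) = 1/(52/(4 - 270) + (-132)**2) = 1/(52/(-266) + 17424) = 1/(52*(-1/266) + 17424) = 1/(-26/133 + 17424) = 1/(2317366/133) = 133/2317366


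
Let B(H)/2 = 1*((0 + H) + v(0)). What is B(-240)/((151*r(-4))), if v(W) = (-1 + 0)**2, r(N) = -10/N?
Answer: -956/755 ≈ -1.2662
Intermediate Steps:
v(W) = 1 (v(W) = (-1)**2 = 1)
B(H) = 2 + 2*H (B(H) = 2*(1*((0 + H) + 1)) = 2*(1*(H + 1)) = 2*(1*(1 + H)) = 2*(1 + H) = 2 + 2*H)
B(-240)/((151*r(-4))) = (2 + 2*(-240))/((151*(-10/(-4)))) = (2 - 480)/((151*(-10*(-1/4)))) = -478/(151*(5/2)) = -478/755/2 = -478*2/755 = -956/755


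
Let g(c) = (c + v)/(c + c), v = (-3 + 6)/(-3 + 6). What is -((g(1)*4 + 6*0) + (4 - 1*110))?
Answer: 102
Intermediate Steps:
v = 1 (v = 3/3 = 3*(⅓) = 1)
g(c) = (1 + c)/(2*c) (g(c) = (c + 1)/(c + c) = (1 + c)/((2*c)) = (1 + c)*(1/(2*c)) = (1 + c)/(2*c))
-((g(1)*4 + 6*0) + (4 - 1*110)) = -((((½)*(1 + 1)/1)*4 + 6*0) + (4 - 1*110)) = -((((½)*1*2)*4 + 0) + (4 - 110)) = -((1*4 + 0) - 106) = -((4 + 0) - 106) = -(4 - 106) = -1*(-102) = 102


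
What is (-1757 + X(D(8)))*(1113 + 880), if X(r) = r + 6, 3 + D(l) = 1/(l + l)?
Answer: -55929559/16 ≈ -3.4956e+6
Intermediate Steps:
D(l) = -3 + 1/(2*l) (D(l) = -3 + 1/(l + l) = -3 + 1/(2*l))
X(r) = 6 + r
(-1757 + X(D(8)))*(1113 + 880) = (-1757 + (6 + (-3 + (½)/8)))*(1113 + 880) = (-1757 + (6 + (-3 + (½)*(⅛))))*1993 = (-1757 + (6 + (-3 + 1/16)))*1993 = (-1757 + (6 - 47/16))*1993 = (-1757 + 49/16)*1993 = -28063/16*1993 = -55929559/16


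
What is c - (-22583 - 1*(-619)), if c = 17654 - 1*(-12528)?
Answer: 52146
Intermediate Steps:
c = 30182 (c = 17654 + 12528 = 30182)
c - (-22583 - 1*(-619)) = 30182 - (-22583 - 1*(-619)) = 30182 - (-22583 + 619) = 30182 - 1*(-21964) = 30182 + 21964 = 52146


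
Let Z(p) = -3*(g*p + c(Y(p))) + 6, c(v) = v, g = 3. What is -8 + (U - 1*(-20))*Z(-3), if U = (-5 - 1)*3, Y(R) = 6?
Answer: 22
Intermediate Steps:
Z(p) = -12 - 9*p (Z(p) = -3*(3*p + 6) + 6 = -3*(6 + 3*p) + 6 = (-18 - 9*p) + 6 = -12 - 9*p)
U = -18 (U = -6*3 = -18)
-8 + (U - 1*(-20))*Z(-3) = -8 + (-18 - 1*(-20))*(-12 - 9*(-3)) = -8 + (-18 + 20)*(-12 + 27) = -8 + 2*15 = -8 + 30 = 22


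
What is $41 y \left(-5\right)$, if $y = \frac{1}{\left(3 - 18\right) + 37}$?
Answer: $- \frac{205}{22} \approx -9.3182$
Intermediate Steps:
$y = \frac{1}{22}$ ($y = \frac{1}{-15 + 37} = \frac{1}{22} \approx 0.045455$)
$41 y \left(-5\right) = 41 \cdot \frac{1}{22} \left(-5\right) = \frac{41}{22} \left(-5\right) = - \frac{205}{22}$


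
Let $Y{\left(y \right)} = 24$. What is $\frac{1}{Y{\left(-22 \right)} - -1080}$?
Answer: $\frac{1}{1104} \approx 0.0009058$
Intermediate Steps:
$\frac{1}{Y{\left(-22 \right)} - -1080} = \frac{1}{24 - -1080} = \frac{1}{24 + 1080} = \frac{1}{1104}$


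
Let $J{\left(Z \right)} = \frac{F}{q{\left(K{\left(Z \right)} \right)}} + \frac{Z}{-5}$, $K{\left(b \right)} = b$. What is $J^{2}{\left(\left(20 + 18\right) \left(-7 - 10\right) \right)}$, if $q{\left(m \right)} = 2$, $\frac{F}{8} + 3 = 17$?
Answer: $\frac{857476}{25} \approx 34299.0$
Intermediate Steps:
$F = 112$ ($F = -24 + 8 \cdot 17 = -24 + 136 = 112$)
$J{\left(Z \right)} = 56 - \frac{Z}{5}$ ($J{\left(Z \right)} = \frac{112}{2} + \frac{Z}{-5} = 112 \cdot \frac{1}{2} + Z \left(- \frac{1}{5}\right) = 56 - \frac{Z}{5}$)
$J^{2}{\left(\left(20 + 18\right) \left(-7 - 10\right) \right)} = \left(56 - \frac{\left(20 + 18\right) \left(-7 - 10\right)}{5}\right)^{2} = \left(56 - \frac{38 \left(-17\right)}{5}\right)^{2} = \left(56 - - \frac{646}{5}\right)^{2} = \left(56 + \frac{646}{5}\right)^{2} = \left(\frac{926}{5}\right)^{2} = \frac{857476}{25}$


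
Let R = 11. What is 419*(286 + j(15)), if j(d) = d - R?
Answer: 121510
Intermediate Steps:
j(d) = -11 + d (j(d) = d - 1*11 = d - 11 = -11 + d)
419*(286 + j(15)) = 419*(286 + (-11 + 15)) = 419*(286 + 4) = 419*290 = 121510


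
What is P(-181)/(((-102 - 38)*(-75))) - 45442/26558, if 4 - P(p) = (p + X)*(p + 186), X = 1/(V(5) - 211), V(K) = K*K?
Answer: -6018416137/3704841000 ≈ -1.6245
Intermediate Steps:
V(K) = K²
X = -1/186 (X = 1/(5² - 211) = 1/(25 - 211) = 1/(-186) = -1/186 ≈ -0.0053763)
P(p) = 4 - (186 + p)*(-1/186 + p) (P(p) = 4 - (p - 1/186)*(p + 186) = 4 - (-1/186 + p)*(186 + p) = 4 - (186 + p)*(-1/186 + p))
P(-181)/(((-102 - 38)*(-75))) - 45442/26558 = (5 - 1*(-181)² - 34595/186*(-181))/(((-102 - 38)*(-75))) - 45442/26558 = (5 - 1*32761 + 6261695/186)/((-140*(-75))) - 45442*1/26558 = (5 - 32761 + 6261695/186)/10500 - 22721/13279 = (169079/186)*(1/10500) - 22721/13279 = 169079/1953000 - 22721/13279 = -6018416137/3704841000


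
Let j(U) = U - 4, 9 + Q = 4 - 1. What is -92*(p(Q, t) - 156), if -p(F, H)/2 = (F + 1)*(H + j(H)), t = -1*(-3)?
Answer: 12512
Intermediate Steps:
Q = -6 (Q = -9 + (4 - 1) = -9 + 3 = -6)
j(U) = -4 + U
t = 3
p(F, H) = -2*(1 + F)*(-4 + 2*H) (p(F, H) = -2*(F + 1)*(H + (-4 + H)) = -2*(1 + F)*(-4 + 2*H))
-92*(p(Q, t) - 156) = -92*((8 - 4*3 + 8*(-6) - 4*(-6)*3) - 156) = -92*((8 - 12 - 48 + 72) - 156) = -92*(20 - 156) = -92*(-136) = 12512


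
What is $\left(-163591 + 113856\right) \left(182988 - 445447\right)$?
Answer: $13053398365$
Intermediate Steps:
$\left(-163591 + 113856\right) \left(182988 - 445447\right) = \left(-49735\right) \left(-262459\right) = 13053398365$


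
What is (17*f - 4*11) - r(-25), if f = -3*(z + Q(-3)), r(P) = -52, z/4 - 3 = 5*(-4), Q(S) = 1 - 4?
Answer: 3629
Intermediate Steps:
Q(S) = -3
z = -68 (z = 12 + 4*(5*(-4)) = 12 + 4*(-20) = 12 - 80 = -68)
f = 213 (f = -3*(-68 - 3) = -3*(-71) = 213)
(17*f - 4*11) - r(-25) = (17*213 - 4*11) - 1*(-52) = (3621 - 44) + 52 = 3577 + 52 = 3629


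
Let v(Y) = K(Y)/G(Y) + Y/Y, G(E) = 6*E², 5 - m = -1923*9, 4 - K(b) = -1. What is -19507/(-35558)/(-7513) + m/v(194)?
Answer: 1044365859636888121/60327460045534 ≈ 17312.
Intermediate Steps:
K(b) = 5 (K(b) = 4 - 1*(-1) = 4 + 1 = 5)
m = 17312 (m = 5 - (-1923)*9 = 5 - 1*(-17307) = 5 + 17307 = 17312)
v(Y) = 1 + 5/(6*Y²) (v(Y) = 5/((6*Y²)) + Y/Y = 5*(1/(6*Y²)) + 1 = 5/(6*Y²) + 1 = 1 + 5/(6*Y²))
-19507/(-35558)/(-7513) + m/v(194) = -19507/(-35558)/(-7513) + 17312/(1 + (⅚)/194²) = -19507*(-1/35558)*(-1/7513) + 17312/(1 + (⅚)*(1/37636)) = (19507/35558)*(-1/7513) + 17312/(1 + 5/225816) = -19507/267147254 + 17312/(225821/225816) = -19507/267147254 + 17312*(225816/225821) = -19507/267147254 + 3909326592/225821 = 1044365859636888121/60327460045534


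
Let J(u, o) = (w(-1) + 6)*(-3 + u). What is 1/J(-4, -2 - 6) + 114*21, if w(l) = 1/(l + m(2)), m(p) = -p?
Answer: 284883/119 ≈ 2394.0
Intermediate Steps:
w(l) = 1/(-2 + l) (w(l) = 1/(l - 1*2) = 1/(l - 2) = 1/(-2 + l))
J(u, o) = -17 + 17*u/3 (J(u, o) = (1/(-2 - 1) + 6)*(-3 + u) = (1/(-3) + 6)*(-3 + u) = (-1/3 + 6)*(-3 + u) = 17*(-3 + u)/3 = -17 + 17*u/3)
1/J(-4, -2 - 6) + 114*21 = 1/(-17 + (17/3)*(-4)) + 114*21 = 1/(-17 - 68/3) + 2394 = 1/(-119/3) + 2394 = -3/119 + 2394 = 284883/119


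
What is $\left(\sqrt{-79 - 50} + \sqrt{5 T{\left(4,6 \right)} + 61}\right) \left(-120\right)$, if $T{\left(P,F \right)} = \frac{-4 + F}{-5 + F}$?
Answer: $- 120 \sqrt{71} - 120 i \sqrt{129} \approx -1011.1 - 1362.9 i$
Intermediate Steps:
$T{\left(P,F \right)} = \frac{-4 + F}{-5 + F}$
$\left(\sqrt{-79 - 50} + \sqrt{5 T{\left(4,6 \right)} + 61}\right) \left(-120\right) = \left(\sqrt{-79 - 50} + \sqrt{5 \frac{-4 + 6}{-5 + 6} + 61}\right) \left(-120\right) = \left(\sqrt{-129} + \sqrt{5 \cdot 1^{-1} \cdot 2 + 61}\right) \left(-120\right) = \left(i \sqrt{129} + \sqrt{5 \cdot 1 \cdot 2 + 61}\right) \left(-120\right) = \left(i \sqrt{129} + \sqrt{5 \cdot 2 + 61}\right) \left(-120\right) = \left(i \sqrt{129} + \sqrt{10 + 61}\right) \left(-120\right) = \left(i \sqrt{129} + \sqrt{71}\right) \left(-120\right) = \left(\sqrt{71} + i \sqrt{129}\right) \left(-120\right) = - 120 \sqrt{71} - 120 i \sqrt{129}$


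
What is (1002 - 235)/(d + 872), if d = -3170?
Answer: -767/2298 ≈ -0.33377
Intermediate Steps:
(1002 - 235)/(d + 872) = (1002 - 235)/(-3170 + 872) = 767/(-2298) = 767*(-1/2298) = -767/2298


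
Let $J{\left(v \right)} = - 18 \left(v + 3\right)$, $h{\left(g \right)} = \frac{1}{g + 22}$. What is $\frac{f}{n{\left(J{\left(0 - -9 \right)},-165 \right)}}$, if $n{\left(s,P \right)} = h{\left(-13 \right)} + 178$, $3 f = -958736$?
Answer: $- \frac{2876208}{1603} \approx -1794.3$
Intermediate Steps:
$f = - \frac{958736}{3}$ ($f = \frac{1}{3} \left(-958736\right) = - \frac{958736}{3} \approx -3.1958 \cdot 10^{5}$)
$h{\left(g \right)} = \frac{1}{22 + g}$
$J{\left(v \right)} = -54 - 18 v$ ($J{\left(v \right)} = - 18 \left(3 + v\right) = -54 - 18 v$)
$n{\left(s,P \right)} = \frac{1603}{9}$ ($n{\left(s,P \right)} = \frac{1}{22 - 13} + 178 = \frac{1}{9} + 178 = \frac{1603}{9}$)
$\frac{f}{n{\left(J{\left(0 - -9 \right)},-165 \right)}} = - \frac{958736}{3 \cdot \frac{1603}{9}} = \left(- \frac{958736}{3}\right) \frac{9}{1603} = - \frac{2876208}{1603}$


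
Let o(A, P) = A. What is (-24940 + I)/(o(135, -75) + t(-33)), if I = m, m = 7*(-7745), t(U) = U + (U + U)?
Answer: -8795/4 ≈ -2198.8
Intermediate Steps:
t(U) = 3*U (t(U) = U + 2*U = 3*U)
m = -54215
I = -54215
(-24940 + I)/(o(135, -75) + t(-33)) = (-24940 - 54215)/(135 + 3*(-33)) = -79155/(135 - 99) = -79155/36 = -79155*1/36 = -8795/4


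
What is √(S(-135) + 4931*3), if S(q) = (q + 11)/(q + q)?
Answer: √29956755/45 ≈ 121.63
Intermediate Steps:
S(q) = (11 + q)/(2*q) (S(q) = (11 + q)/((2*q)) = (11 + q)*(1/(2*q)) = (11 + q)/(2*q))
√(S(-135) + 4931*3) = √((½)*(11 - 135)/(-135) + 4931*3) = √((½)*(-1/135)*(-124) + 14793) = √(62/135 + 14793) = √(1997117/135) = √29956755/45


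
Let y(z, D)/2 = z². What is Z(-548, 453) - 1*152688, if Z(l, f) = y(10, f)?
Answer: -152488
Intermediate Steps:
y(z, D) = 2*z²
Z(l, f) = 200 (Z(l, f) = 2*10² = 2*100 = 200)
Z(-548, 453) - 1*152688 = 200 - 1*152688 = 200 - 152688 = -152488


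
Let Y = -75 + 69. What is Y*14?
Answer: -84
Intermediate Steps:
Y = -6
Y*14 = -6*14 = -84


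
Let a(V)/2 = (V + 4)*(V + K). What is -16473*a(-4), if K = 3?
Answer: 0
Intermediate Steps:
a(V) = 2*(3 + V)*(4 + V) (a(V) = 2*((V + 4)*(V + 3)) = 2*((4 + V)*(3 + V)) = 2*((3 + V)*(4 + V)) = 2*(3 + V)*(4 + V))
-16473*a(-4) = -16473*(24 + 2*(-4)² + 14*(-4)) = -16473*(24 + 2*16 - 56) = -16473*(24 + 32 - 56) = -16473*0 = 0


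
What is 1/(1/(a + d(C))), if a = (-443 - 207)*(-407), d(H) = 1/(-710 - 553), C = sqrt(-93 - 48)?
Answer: 334126649/1263 ≈ 2.6455e+5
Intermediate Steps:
C = I*sqrt(141) (C = sqrt(-141) = I*sqrt(141) ≈ 11.874*I)
d(H) = -1/1263 (d(H) = 1/(-1263) = -1/1263)
a = 264550 (a = -650*(-407) = 264550)
1/(1/(a + d(C))) = 1/(1/(264550 - 1/1263)) = 1/(1/(334126649/1263)) = 1/(1263/334126649) = 334126649/1263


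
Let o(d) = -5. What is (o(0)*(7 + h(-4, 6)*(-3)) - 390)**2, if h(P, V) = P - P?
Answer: 180625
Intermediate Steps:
h(P, V) = 0
(o(0)*(7 + h(-4, 6)*(-3)) - 390)**2 = (-5*(7 + 0*(-3)) - 390)**2 = (-5*(7 + 0) - 390)**2 = (-5*7 - 390)**2 = (-35 - 390)**2 = (-425)**2 = 180625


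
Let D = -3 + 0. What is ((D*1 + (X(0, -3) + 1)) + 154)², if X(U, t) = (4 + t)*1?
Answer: 23409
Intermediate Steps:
D = -3
X(U, t) = 4 + t
((D*1 + (X(0, -3) + 1)) + 154)² = ((-3*1 + ((4 - 3) + 1)) + 154)² = ((-3 + (1 + 1)) + 154)² = ((-3 + 2) + 154)² = (-1 + 154)² = 153² = 23409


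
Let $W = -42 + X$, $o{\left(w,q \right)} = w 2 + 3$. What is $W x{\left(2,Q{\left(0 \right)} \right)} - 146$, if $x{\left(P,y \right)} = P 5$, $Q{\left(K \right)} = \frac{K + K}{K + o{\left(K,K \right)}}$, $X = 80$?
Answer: $234$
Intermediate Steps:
$o{\left(w,q \right)} = 3 + 2 w$ ($o{\left(w,q \right)} = 2 w + 3 = 3 + 2 w$)
$Q{\left(K \right)} = \frac{2 K}{3 + 3 K}$ ($Q{\left(K \right)} = \frac{K + K}{K + \left(3 + 2 K\right)} = \frac{2 K}{3 + 3 K}$)
$W = 38$ ($W = -42 + 80 = 38$)
$x{\left(P,y \right)} = 5 P$
$W x{\left(2,Q{\left(0 \right)} \right)} - 146 = 38 \cdot 5 \cdot 2 - 146 = 38 \cdot 10 - 146 = 380 - 146 = 234$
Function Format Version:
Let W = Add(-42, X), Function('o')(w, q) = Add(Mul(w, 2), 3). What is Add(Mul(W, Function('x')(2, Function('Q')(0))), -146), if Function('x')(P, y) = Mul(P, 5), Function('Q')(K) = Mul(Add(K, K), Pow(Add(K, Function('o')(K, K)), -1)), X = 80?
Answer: 234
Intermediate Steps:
Function('o')(w, q) = Add(3, Mul(2, w)) (Function('o')(w, q) = Add(Mul(2, w), 3) = Add(3, Mul(2, w)))
Function('Q')(K) = Mul(2, K, Pow(Add(3, Mul(3, K)), -1)) (Function('Q')(K) = Mul(Add(K, K), Pow(Add(K, Add(3, Mul(2, K))), -1)) = Mul(Mul(2, K), Pow(Add(3, Mul(3, K)), -1)) = Mul(2, K, Pow(Add(3, Mul(3, K)), -1)))
W = 38 (W = Add(-42, 80) = 38)
Function('x')(P, y) = Mul(5, P)
Add(Mul(W, Function('x')(2, Function('Q')(0))), -146) = Add(Mul(38, Mul(5, 2)), -146) = Add(Mul(38, 10), -146) = Add(380, -146) = 234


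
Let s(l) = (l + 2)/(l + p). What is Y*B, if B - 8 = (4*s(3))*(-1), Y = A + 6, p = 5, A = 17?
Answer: 253/2 ≈ 126.50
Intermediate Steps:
s(l) = (2 + l)/(5 + l) (s(l) = (l + 2)/(l + 5) = (2 + l)/(5 + l))
Y = 23 (Y = 17 + 6 = 23)
B = 11/2 (B = 8 + (4*((2 + 3)/(5 + 3)))*(-1) = 8 + (4*(5/8))*(-1) = 8 + (5/2)*(-1) = 8 - 5/2 = 11/2 ≈ 5.5000)
Y*B = 23*(11/2) = 253/2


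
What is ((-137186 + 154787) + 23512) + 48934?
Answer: 90047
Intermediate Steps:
((-137186 + 154787) + 23512) + 48934 = (17601 + 23512) + 48934 = 41113 + 48934 = 90047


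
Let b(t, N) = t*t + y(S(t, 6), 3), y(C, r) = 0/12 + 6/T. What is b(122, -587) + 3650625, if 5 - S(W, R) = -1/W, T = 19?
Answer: 69644677/19 ≈ 3.6655e+6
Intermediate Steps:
S(W, R) = 5 + 1/W (S(W, R) = 5 - (-1)/W = 5 + 1/W)
y(C, r) = 6/19 (y(C, r) = 0/12 + 6/19 = 0*(1/12) + 6*(1/19) = 0 + 6/19 = 6/19)
b(t, N) = 6/19 + t² (b(t, N) = t*t + 6/19 = t² + 6/19 = 6/19 + t²)
b(122, -587) + 3650625 = (6/19 + 122²) + 3650625 = (6/19 + 14884) + 3650625 = 282802/19 + 3650625 = 69644677/19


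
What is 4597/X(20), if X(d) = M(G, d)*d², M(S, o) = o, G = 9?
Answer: 4597/8000 ≈ 0.57463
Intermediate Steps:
X(d) = d³ (X(d) = d*d² = d³)
4597/X(20) = 4597/(20³) = 4597/8000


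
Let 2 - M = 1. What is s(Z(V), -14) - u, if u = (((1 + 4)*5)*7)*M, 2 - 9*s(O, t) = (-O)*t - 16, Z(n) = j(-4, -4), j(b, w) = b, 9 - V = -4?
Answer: -1501/9 ≈ -166.78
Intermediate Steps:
V = 13 (V = 9 - 1*(-4) = 9 + 4 = 13)
Z(n) = -4
M = 1 (M = 2 - 1*1 = 2 - 1 = 1)
s(O, t) = 2 + O*t/9 (s(O, t) = 2/9 - ((-O)*t - 16)/9 = 2/9 - (-O*t - 16)/9 = 2/9 - (-16 - O*t)/9 = 2/9 + (16/9 + O*t/9) = 2 + O*t/9)
u = 175 (u = (((1 + 4)*5)*7)*1 = ((5*5)*7)*1 = (25*7)*1 = 175*1 = 175)
s(Z(V), -14) - u = (2 + (1/9)*(-4)*(-14)) - 1*175 = (2 + 56/9) - 175 = 74/9 - 175 = -1501/9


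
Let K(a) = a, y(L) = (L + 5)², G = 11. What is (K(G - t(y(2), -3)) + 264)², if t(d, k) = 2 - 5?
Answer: 77284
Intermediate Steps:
y(L) = (5 + L)²
t(d, k) = -3
(K(G - t(y(2), -3)) + 264)² = ((11 - 1*(-3)) + 264)² = ((11 + 3) + 264)² = (14 + 264)² = 278² = 77284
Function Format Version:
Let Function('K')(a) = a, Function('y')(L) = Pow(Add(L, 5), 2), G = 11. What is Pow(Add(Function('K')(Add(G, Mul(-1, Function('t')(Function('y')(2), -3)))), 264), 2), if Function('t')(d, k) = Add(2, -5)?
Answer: 77284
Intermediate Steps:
Function('y')(L) = Pow(Add(5, L), 2)
Function('t')(d, k) = -3
Pow(Add(Function('K')(Add(G, Mul(-1, Function('t')(Function('y')(2), -3)))), 264), 2) = Pow(Add(Add(11, Mul(-1, -3)), 264), 2) = Pow(Add(Add(11, 3), 264), 2) = Pow(Add(14, 264), 2) = Pow(278, 2) = 77284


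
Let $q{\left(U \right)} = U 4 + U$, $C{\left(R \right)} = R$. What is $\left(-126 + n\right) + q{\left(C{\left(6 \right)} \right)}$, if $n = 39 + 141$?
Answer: $84$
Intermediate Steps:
$q{\left(U \right)} = 5 U$ ($q{\left(U \right)} = 4 U + U = 5 U$)
$n = 180$
$\left(-126 + n\right) + q{\left(C{\left(6 \right)} \right)} = \left(-126 + 180\right) + 5 \cdot 6 = 54 + 30 = 84$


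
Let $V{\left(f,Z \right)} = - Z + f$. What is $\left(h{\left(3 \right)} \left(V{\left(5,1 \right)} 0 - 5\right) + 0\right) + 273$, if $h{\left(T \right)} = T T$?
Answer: $228$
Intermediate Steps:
$V{\left(f,Z \right)} = f - Z$
$h{\left(T \right)} = T^{2}$
$\left(h{\left(3 \right)} \left(V{\left(5,1 \right)} 0 - 5\right) + 0\right) + 273 = \left(3^{2} \left(\left(5 - 1\right) 0 - 5\right) + 0\right) + 273 = \left(9 \left(\left(5 - 1\right) 0 - 5\right) + 0\right) + 273 = \left(9 \left(4 \cdot 0 - 5\right) + 0\right) + 273 = \left(9 \left(0 - 5\right) + 0\right) + 273 = \left(9 \left(-5\right) + 0\right) + 273 = \left(-45 + 0\right) + 273 = -45 + 273 = 228$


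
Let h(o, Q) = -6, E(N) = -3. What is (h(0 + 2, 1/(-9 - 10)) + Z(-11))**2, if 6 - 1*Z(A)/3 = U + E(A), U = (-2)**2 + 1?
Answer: 36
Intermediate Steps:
U = 5 (U = 4 + 1 = 5)
Z(A) = 12 (Z(A) = 18 - 3*(5 - 3) = 18 - 3*2 = 18 - 6 = 12)
(h(0 + 2, 1/(-9 - 10)) + Z(-11))**2 = (-6 + 12)**2 = 6**2 = 36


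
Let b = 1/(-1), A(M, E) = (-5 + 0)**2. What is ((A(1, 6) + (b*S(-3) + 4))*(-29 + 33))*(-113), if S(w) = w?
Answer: -14464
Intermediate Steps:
A(M, E) = 25 (A(M, E) = (-5)**2 = 25)
b = -1
((A(1, 6) + (b*S(-3) + 4))*(-29 + 33))*(-113) = ((25 + (-1*(-3) + 4))*(-29 + 33))*(-113) = ((25 + (3 + 4))*4)*(-113) = ((25 + 7)*4)*(-113) = (32*4)*(-113) = 128*(-113) = -14464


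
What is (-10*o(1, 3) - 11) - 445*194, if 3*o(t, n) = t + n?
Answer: -259063/3 ≈ -86354.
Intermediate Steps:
o(t, n) = n/3 + t/3 (o(t, n) = (t + n)/3 = (n + t)/3 = n/3 + t/3)
(-10*o(1, 3) - 11) - 445*194 = (-10*((⅓)*3 + (⅓)*1) - 11) - 445*194 = (-10*(1 + ⅓) - 11) - 86330 = (-10*4/3 - 11) - 86330 = (-40/3 - 11) - 86330 = -73/3 - 86330 = -259063/3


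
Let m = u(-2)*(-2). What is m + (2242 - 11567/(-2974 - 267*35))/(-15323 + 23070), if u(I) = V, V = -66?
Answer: 12625089441/95435293 ≈ 132.29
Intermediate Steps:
u(I) = -66
m = 132 (m = -66*(-2) = 132)
m + (2242 - 11567/(-2974 - 267*35))/(-15323 + 23070) = 132 + (2242 - 11567/(-2974 - 267*35))/(-15323 + 23070) = 132 + (2242 - 11567/(-2974 - 1*9345))/7747 = 132 + (2242 - 11567/(-2974 - 9345))*(1/7747) = 132 + (2242 - 11567/(-12319))*(1/7747) = 132 + (2242 - 11567*(-1/12319))*(1/7747) = 132 + (2242 + 11567/12319)*(1/7747) = 132 + (27630765/12319)*(1/7747) = 132 + 27630765/95435293 = 12625089441/95435293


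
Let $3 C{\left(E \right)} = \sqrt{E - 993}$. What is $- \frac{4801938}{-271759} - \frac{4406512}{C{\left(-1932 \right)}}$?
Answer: $\frac{4801938}{271759} + \frac{4406512 i \sqrt{13}}{65} \approx 17.67 + 2.4443 \cdot 10^{5} i$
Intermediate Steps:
$C{\left(E \right)} = \frac{\sqrt{-993 + E}}{3}$ ($C{\left(E \right)} = \frac{\sqrt{E - 993}}{3} = \frac{\sqrt{-993 + E}}{3}$)
$- \frac{4801938}{-271759} - \frac{4406512}{C{\left(-1932 \right)}} = - \frac{4801938}{-271759} - \frac{4406512}{\frac{1}{3} \sqrt{-993 - 1932}} = \left(-4801938\right) \left(- \frac{1}{271759}\right) - \frac{4406512}{\frac{1}{3} \sqrt{-2925}} = \frac{4801938}{271759} - \frac{4406512}{\frac{1}{3} \cdot 15 i \sqrt{13}} = \frac{4801938}{271759} - \frac{4406512}{5 i \sqrt{13}} = \frac{4801938}{271759} - 4406512 \left(- \frac{i \sqrt{13}}{65}\right) = \frac{4801938}{271759} + \frac{4406512 i \sqrt{13}}{65}$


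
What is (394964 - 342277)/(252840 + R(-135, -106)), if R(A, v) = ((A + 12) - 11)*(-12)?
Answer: 2773/13392 ≈ 0.20706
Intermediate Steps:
R(A, v) = -12 - 12*A (R(A, v) = ((12 + A) - 11)*(-12) = (1 + A)*(-12) = -12 - 12*A)
(394964 - 342277)/(252840 + R(-135, -106)) = (394964 - 342277)/(252840 + (-12 - 12*(-135))) = 52687/(252840 + (-12 + 1620)) = 52687/(252840 + 1608) = 52687/254448 = 52687*(1/254448) = 2773/13392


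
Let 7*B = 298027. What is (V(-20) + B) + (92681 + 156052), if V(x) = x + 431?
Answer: 2042035/7 ≈ 2.9172e+5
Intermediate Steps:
B = 298027/7 (B = (⅐)*298027 = 298027/7 ≈ 42575.)
V(x) = 431 + x
(V(-20) + B) + (92681 + 156052) = ((431 - 20) + 298027/7) + (92681 + 156052) = (411 + 298027/7) + 248733 = 300904/7 + 248733 = 2042035/7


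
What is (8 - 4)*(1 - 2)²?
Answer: 4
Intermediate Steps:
(8 - 4)*(1 - 2)² = 4*(-1)² = 4*1 = 4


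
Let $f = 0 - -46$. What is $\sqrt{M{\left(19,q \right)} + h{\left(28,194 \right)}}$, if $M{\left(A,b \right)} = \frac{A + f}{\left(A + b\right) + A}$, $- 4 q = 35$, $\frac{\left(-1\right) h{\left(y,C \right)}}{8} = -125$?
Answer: $\frac{2 \sqrt{2255}}{3} \approx 31.658$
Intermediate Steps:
$h{\left(y,C \right)} = 1000$ ($h{\left(y,C \right)} = \left(-8\right) \left(-125\right) = 1000$)
$q = - \frac{35}{4}$ ($q = \left(- \frac{1}{4}\right) 35 = - \frac{35}{4} \approx -8.75$)
$f = 46$ ($f = 0 + 46 = 46$)
$M{\left(A,b \right)} = \frac{46 + A}{b + 2 A}$ ($M{\left(A,b \right)} = \frac{A + 46}{\left(A + b\right) + A} = \frac{46 + A}{b + 2 A}$)
$\sqrt{M{\left(19,q \right)} + h{\left(28,194 \right)}} = \sqrt{\frac{46 + 19}{- \frac{35}{4} + 2 \cdot 19} + 1000} = \sqrt{\frac{1}{- \frac{35}{4} + 38} \cdot 65 + 1000} = \sqrt{\frac{1}{\frac{117}{4}} \cdot 65 + 1000} = \sqrt{\frac{4}{117} \cdot 65 + 1000} = \sqrt{\frac{20}{9} + 1000} = \sqrt{\frac{9020}{9}} = \frac{2 \sqrt{2255}}{3}$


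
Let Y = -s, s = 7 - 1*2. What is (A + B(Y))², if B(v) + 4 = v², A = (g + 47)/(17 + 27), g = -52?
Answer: 844561/1936 ≈ 436.24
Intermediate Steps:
A = -5/44 (A = (-52 + 47)/(17 + 27) = -5/44 ≈ -0.11364)
s = 5 (s = 7 - 2 = 5)
Y = -5 (Y = -1*5 = -5)
B(v) = -4 + v²
(A + B(Y))² = (-5/44 + (-4 + (-5)²))² = (-5/44 + (-4 + 25))² = (-5/44 + 21)² = (919/44)² = 844561/1936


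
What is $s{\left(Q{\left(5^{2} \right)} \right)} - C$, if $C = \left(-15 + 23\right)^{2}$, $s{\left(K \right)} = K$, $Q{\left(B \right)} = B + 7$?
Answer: $-32$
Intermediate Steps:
$Q{\left(B \right)} = 7 + B$
$C = 64$ ($C = 8^{2} = 64$)
$s{\left(Q{\left(5^{2} \right)} \right)} - C = \left(7 + 5^{2}\right) - 64 = \left(7 + 25\right) - 64 = 32 - 64 = -32$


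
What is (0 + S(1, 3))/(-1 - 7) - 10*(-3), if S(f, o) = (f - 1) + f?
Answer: 239/8 ≈ 29.875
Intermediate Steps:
S(f, o) = -1 + 2*f (S(f, o) = (-1 + f) + f = -1 + 2*f)
(0 + S(1, 3))/(-1 - 7) - 10*(-3) = (0 + (-1 + 2*1))/(-1 - 7) - 10*(-3) = (0 + (-1 + 2))/(-8) + 30 = (0 + 1)*(-1/8) + 30 = 1*(-1/8) + 30 = -1/8 + 30 = 239/8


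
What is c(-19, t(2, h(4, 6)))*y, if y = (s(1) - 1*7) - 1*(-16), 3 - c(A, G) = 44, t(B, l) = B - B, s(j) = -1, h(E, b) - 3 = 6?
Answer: -328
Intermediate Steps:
h(E, b) = 9 (h(E, b) = 3 + 6 = 9)
t(B, l) = 0
c(A, G) = -41 (c(A, G) = 3 - 1*44 = 3 - 44 = -41)
y = 8 (y = (-1 - 1*7) - 1*(-16) = (-1 - 7) + 16 = -8 + 16 = 8)
c(-19, t(2, h(4, 6)))*y = -41*8 = -328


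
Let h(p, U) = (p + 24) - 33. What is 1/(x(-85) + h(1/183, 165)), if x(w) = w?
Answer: -183/17201 ≈ -0.010639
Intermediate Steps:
h(p, U) = -9 + p (h(p, U) = (24 + p) - 33 = -9 + p)
1/(x(-85) + h(1/183, 165)) = 1/(-85 + (-9 + 1/183)) = 1/(-85 - 1646/183) = 1/(-17201/183) = -183/17201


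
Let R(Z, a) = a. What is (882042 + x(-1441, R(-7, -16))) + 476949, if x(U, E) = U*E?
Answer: 1382047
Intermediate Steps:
x(U, E) = E*U
(882042 + x(-1441, R(-7, -16))) + 476949 = (882042 - 16*(-1441)) + 476949 = (882042 + 23056) + 476949 = 905098 + 476949 = 1382047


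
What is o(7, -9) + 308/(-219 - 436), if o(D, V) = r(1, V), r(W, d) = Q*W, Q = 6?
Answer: 3622/655 ≈ 5.5298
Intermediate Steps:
r(W, d) = 6*W
o(D, V) = 6 (o(D, V) = 6*1 = 6)
o(7, -9) + 308/(-219 - 436) = 6 + 308/(-219 - 436) = 6 + 308/(-655) = 6 + 308*(-1/655) = 6 - 308/655 = 3622/655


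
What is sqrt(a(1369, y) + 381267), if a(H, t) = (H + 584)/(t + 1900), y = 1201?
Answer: 6*sqrt(2078427530)/443 ≈ 617.47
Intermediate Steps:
a(H, t) = (584 + H)/(1900 + t)
sqrt(a(1369, y) + 381267) = sqrt((584 + 1369)/(1900 + 1201) + 381267) = sqrt(1953/3101 + 381267) = sqrt((1/3101)*1953 + 381267) = sqrt(279/443 + 381267) = sqrt(168901560/443) = 6*sqrt(2078427530)/443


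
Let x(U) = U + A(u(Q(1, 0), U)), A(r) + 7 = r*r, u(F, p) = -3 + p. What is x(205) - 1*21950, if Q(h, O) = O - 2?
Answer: 19052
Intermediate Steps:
Q(h, O) = -2 + O
A(r) = -7 + r**2 (A(r) = -7 + r*r = -7 + r**2)
x(U) = -7 + U + (-3 + U)**2 (x(U) = U + (-7 + (-3 + U)**2) = -7 + U + (-3 + U)**2)
x(205) - 1*21950 = (-7 + 205 + (-3 + 205)**2) - 1*21950 = (-7 + 205 + 202**2) - 21950 = (-7 + 205 + 40804) - 21950 = 41002 - 21950 = 19052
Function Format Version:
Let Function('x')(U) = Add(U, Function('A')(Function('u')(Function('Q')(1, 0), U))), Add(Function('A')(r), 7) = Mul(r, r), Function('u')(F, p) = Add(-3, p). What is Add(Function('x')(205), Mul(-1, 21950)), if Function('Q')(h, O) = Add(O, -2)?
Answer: 19052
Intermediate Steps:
Function('Q')(h, O) = Add(-2, O)
Function('A')(r) = Add(-7, Pow(r, 2)) (Function('A')(r) = Add(-7, Mul(r, r)) = Add(-7, Pow(r, 2)))
Function('x')(U) = Add(-7, U, Pow(Add(-3, U), 2)) (Function('x')(U) = Add(U, Add(-7, Pow(Add(-3, U), 2))) = Add(-7, U, Pow(Add(-3, U), 2)))
Add(Function('x')(205), Mul(-1, 21950)) = Add(Add(-7, 205, Pow(Add(-3, 205), 2)), Mul(-1, 21950)) = Add(Add(-7, 205, Pow(202, 2)), -21950) = Add(Add(-7, 205, 40804), -21950) = Add(41002, -21950) = 19052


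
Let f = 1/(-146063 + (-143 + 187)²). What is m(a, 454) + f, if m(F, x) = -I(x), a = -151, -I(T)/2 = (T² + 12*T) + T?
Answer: 61115036571/144127 ≈ 4.2404e+5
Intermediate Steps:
I(T) = -26*T - 2*T² (I(T) = -2*((T² + 12*T) + T) = -2*(T² + 13*T) = -26*T - 2*T²)
m(F, x) = 2*x*(13 + x) (m(F, x) = -(-2)*x*(13 + x) = 2*x*(13 + x))
f = -1/144127 (f = 1/(-146063 + 44²) = 1/(-146063 + 1936) = 1/(-144127) = -1/144127 ≈ -6.9383e-6)
m(a, 454) + f = 2*454*(13 + 454) - 1/144127 = 2*454*467 - 1/144127 = 424036 - 1/144127 = 61115036571/144127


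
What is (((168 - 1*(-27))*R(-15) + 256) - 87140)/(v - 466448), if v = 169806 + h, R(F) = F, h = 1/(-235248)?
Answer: 21127387632/69784437217 ≈ 0.30275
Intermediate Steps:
h = -1/235248 ≈ -4.2508e-6
v = 39946521887/235248 (v = 169806 - 1/235248 = 39946521887/235248 ≈ 1.6981e+5)
(((168 - 1*(-27))*R(-15) + 256) - 87140)/(v - 466448) = (((168 - 1*(-27))*(-15) + 256) - 87140)/(39946521887/235248 - 466448) = (((168 + 27)*(-15) + 256) - 87140)/(-69784437217/235248) = ((195*(-15) + 256) - 87140)*(-235248/69784437217) = ((-2925 + 256) - 87140)*(-235248/69784437217) = (-2669 - 87140)*(-235248/69784437217) = -89809*(-235248/69784437217) = 21127387632/69784437217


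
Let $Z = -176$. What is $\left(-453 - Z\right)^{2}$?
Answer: $76729$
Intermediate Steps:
$\left(-453 - Z\right)^{2} = \left(-453 - -176\right)^{2} = \left(-453 + 176\right)^{2} = \left(-277\right)^{2} = 76729$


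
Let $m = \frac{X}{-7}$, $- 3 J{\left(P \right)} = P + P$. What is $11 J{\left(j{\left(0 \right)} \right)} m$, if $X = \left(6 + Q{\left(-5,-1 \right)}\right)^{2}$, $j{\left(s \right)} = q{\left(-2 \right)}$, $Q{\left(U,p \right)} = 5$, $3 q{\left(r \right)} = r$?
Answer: $- \frac{5324}{63} \approx -84.508$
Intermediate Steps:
$q{\left(r \right)} = \frac{r}{3}$
$j{\left(s \right)} = - \frac{2}{3}$ ($j{\left(s \right)} = \frac{1}{3} \left(-2\right) = - \frac{2}{3}$)
$X = 121$ ($X = \left(6 + 5\right)^{2} = 11^{2} = 121$)
$J{\left(P \right)} = - \frac{2 P}{3}$ ($J{\left(P \right)} = - \frac{P + P}{3} = - \frac{2 P}{3}$)
$m = - \frac{121}{7}$ ($m = \frac{121}{-7} = 121 \left(- \frac{1}{7}\right) = - \frac{121}{7} \approx -17.286$)
$11 J{\left(j{\left(0 \right)} \right)} m = 11 \left(\left(- \frac{2}{3}\right) \left(- \frac{2}{3}\right)\right) \left(- \frac{121}{7}\right) = 11 \cdot \frac{4}{9} \left(- \frac{121}{7}\right) = \frac{44}{9} \left(- \frac{121}{7}\right) = - \frac{5324}{63}$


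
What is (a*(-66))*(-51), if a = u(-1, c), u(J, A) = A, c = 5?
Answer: 16830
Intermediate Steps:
a = 5
(a*(-66))*(-51) = (5*(-66))*(-51) = -330*(-51) = 16830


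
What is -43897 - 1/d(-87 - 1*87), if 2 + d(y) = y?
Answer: -7725871/176 ≈ -43897.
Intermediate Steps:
d(y) = -2 + y
-43897 - 1/d(-87 - 1*87) = -43897 - 1/(-2 + (-87 - 1*87)) = -43897 - 1/(-2 + (-87 - 87)) = -43897 - 1/(-2 - 174) = -43897 - 1/(-176) = -43897 - 1*(-1/176) = -43897 + 1/176 = -7725871/176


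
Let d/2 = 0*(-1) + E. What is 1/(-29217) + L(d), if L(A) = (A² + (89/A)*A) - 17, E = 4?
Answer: 3973511/29217 ≈ 136.00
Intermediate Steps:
d = 8 (d = 2*(0*(-1) + 4) = 2*(0 + 4) = 2*4 = 8)
L(A) = 72 + A² (L(A) = (A² + 89) - 17 = (89 + A²) - 17 = 72 + A²)
1/(-29217) + L(d) = 1/(-29217) + (72 + 8²) = -1/29217 + (72 + 64) = -1/29217 + 136 = 3973511/29217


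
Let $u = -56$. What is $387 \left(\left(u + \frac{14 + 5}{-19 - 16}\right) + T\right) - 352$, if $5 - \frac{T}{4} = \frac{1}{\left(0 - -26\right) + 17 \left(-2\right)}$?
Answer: $- \frac{1001041}{70} \approx -14301.0$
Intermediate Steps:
$T = \frac{41}{2}$ ($T = 20 - \frac{4}{\left(0 - -26\right) + 17 \left(-2\right)} = 20 - \frac{4}{\left(0 + 26\right) - 34} = 20 - \frac{4}{26 - 34} = 20 - \frac{4}{-8} = 20 - - \frac{1}{2} = 20 + \frac{1}{2} = \frac{41}{2} \approx 20.5$)
$387 \left(\left(u + \frac{14 + 5}{-19 - 16}\right) + T\right) - 352 = 387 \left(\left(-56 + \frac{14 + 5}{-19 - 16}\right) + \frac{41}{2}\right) - 352 = 387 \left(\left(-56 + \frac{19}{-35}\right) + \frac{41}{2}\right) - 352 = 387 \left(\left(-56 + 19 \left(- \frac{1}{35}\right)\right) + \frac{41}{2}\right) - 352 = 387 \left(\left(-56 - \frac{19}{35}\right) + \frac{41}{2}\right) - 352 = 387 \left(- \frac{1979}{35} + \frac{41}{2}\right) - 352 = 387 \left(- \frac{2523}{70}\right) - 352 = - \frac{976401}{70} - 352 = - \frac{1001041}{70}$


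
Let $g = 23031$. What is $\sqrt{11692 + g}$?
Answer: $\sqrt{34723} \approx 186.34$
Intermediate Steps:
$\sqrt{11692 + g} = \sqrt{11692 + 23031} = \sqrt{34723}$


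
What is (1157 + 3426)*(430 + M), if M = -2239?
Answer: -8290647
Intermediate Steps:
(1157 + 3426)*(430 + M) = (1157 + 3426)*(430 - 2239) = 4583*(-1809) = -8290647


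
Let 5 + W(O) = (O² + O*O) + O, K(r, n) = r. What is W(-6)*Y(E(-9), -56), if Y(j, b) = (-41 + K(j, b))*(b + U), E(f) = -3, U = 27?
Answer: 77836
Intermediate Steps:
Y(j, b) = (-41 + j)*(27 + b) (Y(j, b) = (-41 + j)*(b + 27) = (-41 + j)*(27 + b))
W(O) = -5 + O + 2*O² (W(O) = -5 + ((O² + O*O) + O) = -5 + ((O² + O²) + O) = -5 + (2*O² + O) = -5 + (O + 2*O²) = -5 + O + 2*O²)
W(-6)*Y(E(-9), -56) = (-5 - 6 + 2*(-6)²)*(-1107 - 41*(-56) + 27*(-3) - 56*(-3)) = (-5 - 6 + 2*36)*(-1107 + 2296 - 81 + 168) = (-5 - 6 + 72)*1276 = 61*1276 = 77836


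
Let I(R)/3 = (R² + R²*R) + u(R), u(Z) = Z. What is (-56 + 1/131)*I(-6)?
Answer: 4092930/131 ≈ 31244.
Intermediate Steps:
I(R) = 3*R + 3*R² + 3*R³ (I(R) = 3*((R² + R²*R) + R) = 3*((R² + R³) + R) = 3*(R + R² + R³) = 3*R + 3*R² + 3*R³)
(-56 + 1/131)*I(-6) = (-56 + 1/131)*(3*(-6)*(1 - 6 + (-6)²)) = (-56 + 1/131)*(3*(-6)*(1 - 6 + 36)) = -22005*(-6)*31/131 = -7335/131*(-558) = 4092930/131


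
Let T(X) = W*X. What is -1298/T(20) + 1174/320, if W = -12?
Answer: 4357/480 ≈ 9.0771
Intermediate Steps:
T(X) = -12*X
-1298/T(20) + 1174/320 = -1298/((-12*20)) + 1174/320 = -1298/(-240) + 1174*(1/320) = -1298*(-1/240) + 587/160 = 649/120 + 587/160 = 4357/480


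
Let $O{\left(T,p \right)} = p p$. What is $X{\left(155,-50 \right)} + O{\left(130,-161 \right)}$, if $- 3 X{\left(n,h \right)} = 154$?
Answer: $\frac{77609}{3} \approx 25870.0$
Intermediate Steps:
$O{\left(T,p \right)} = p^{2}$
$X{\left(n,h \right)} = - \frac{154}{3}$ ($X{\left(n,h \right)} = \left(- \frac{1}{3}\right) 154 = - \frac{154}{3}$)
$X{\left(155,-50 \right)} + O{\left(130,-161 \right)} = - \frac{154}{3} + \left(-161\right)^{2} = - \frac{154}{3} + 25921 = \frac{77609}{3}$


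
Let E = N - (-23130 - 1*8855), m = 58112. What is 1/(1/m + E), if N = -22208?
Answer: 58112/568161025 ≈ 0.00010228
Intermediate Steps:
E = 9777 (E = -22208 - (-23130 - 1*8855) = -22208 - (-23130 - 8855) = -22208 - 1*(-31985) = -22208 + 31985 = 9777)
1/(1/m + E) = 1/(1/58112 + 9777) = 1/(568161025/58112) = 58112/568161025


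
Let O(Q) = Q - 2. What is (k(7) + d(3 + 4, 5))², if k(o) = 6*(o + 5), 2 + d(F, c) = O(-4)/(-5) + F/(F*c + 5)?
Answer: 326041/64 ≈ 5094.4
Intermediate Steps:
O(Q) = -2 + Q
d(F, c) = -⅘ + F/(5 + F*c) (d(F, c) = -2 + ((-2 - 4)/(-5) + F/(F*c + 5)) = -2 + (-6*(-⅕) + F/(5 + F*c)) = -2 + (6/5 + F/(5 + F*c)) = -⅘ + F/(5 + F*c))
k(o) = 30 + 6*o (k(o) = 6*(5 + o) = 30 + 6*o)
(k(7) + d(3 + 4, 5))² = ((30 + 6*7) + (-4 + (3 + 4) - ⅘*(3 + 4)*5)/(5 + (3 + 4)*5))² = ((30 + 42) + (-4 + 7 - ⅘*7*5)/(5 + 7*5))² = (72 + (-4 + 7 - 28)/(5 + 35))² = (72 - 25/40)² = (72 + (1/40)*(-25))² = (72 - 5/8)² = (571/8)² = 326041/64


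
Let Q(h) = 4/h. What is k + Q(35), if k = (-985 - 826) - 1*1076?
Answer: -101041/35 ≈ -2886.9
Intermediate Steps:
k = -2887 (k = -1811 - 1076 = -2887)
k + Q(35) = -2887 + 4/35 = -101041/35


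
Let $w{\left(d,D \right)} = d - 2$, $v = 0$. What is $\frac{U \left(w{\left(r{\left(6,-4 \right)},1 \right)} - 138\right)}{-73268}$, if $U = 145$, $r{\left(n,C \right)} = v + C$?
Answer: $\frac{5220}{18317} \approx 0.28498$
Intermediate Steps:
$r{\left(n,C \right)} = C$ ($r{\left(n,C \right)} = 0 + C = C$)
$w{\left(d,D \right)} = -2 + d$
$\frac{U \left(w{\left(r{\left(6,-4 \right)},1 \right)} - 138\right)}{-73268} = \frac{145 \left(\left(-2 - 4\right) - 138\right)}{-73268} = 145 \left(-6 - 138\right) \left(- \frac{1}{73268}\right) = 145 \left(-144\right) \left(- \frac{1}{73268}\right) = \left(-20880\right) \left(- \frac{1}{73268}\right) = \frac{5220}{18317}$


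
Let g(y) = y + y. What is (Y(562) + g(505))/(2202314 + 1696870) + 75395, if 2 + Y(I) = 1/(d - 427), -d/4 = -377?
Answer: 317791275961729/4215017904 ≈ 75395.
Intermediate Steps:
g(y) = 2*y
d = 1508 (d = -4*(-377) = 1508)
Y(I) = -2161/1081 (Y(I) = -2 + 1/(1508 - 427) = -2 + 1/1081 = -2161/1081)
(Y(562) + g(505))/(2202314 + 1696870) + 75395 = (-2161/1081 + 2*505)/(2202314 + 1696870) + 75395 = (-2161/1081 + 1010)/3899184 + 75395 = (1089649/1081)*(1/3899184) + 75395 = 1089649/4215017904 + 75395 = 317791275961729/4215017904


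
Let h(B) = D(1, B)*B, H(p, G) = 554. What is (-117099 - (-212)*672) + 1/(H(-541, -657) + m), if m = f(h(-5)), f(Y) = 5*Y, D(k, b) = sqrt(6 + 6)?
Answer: 3797343697/149708 + 25*sqrt(3)/149708 ≈ 25365.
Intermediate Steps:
D(k, b) = 2*sqrt(3) (D(k, b) = sqrt(12) = 2*sqrt(3))
h(B) = 2*B*sqrt(3) (h(B) = (2*sqrt(3))*B = 2*B*sqrt(3))
m = -50*sqrt(3) (m = 5*(2*(-5)*sqrt(3)) = 5*(-10*sqrt(3)) = -50*sqrt(3) ≈ -86.603)
(-117099 - (-212)*672) + 1/(H(-541, -657) + m) = (-117099 - (-212)*672) + 1/(554 - 50*sqrt(3)) = (-117099 - 1*(-142464)) + 1/(554 - 50*sqrt(3)) = (-117099 + 142464) + 1/(554 - 50*sqrt(3)) = 25365 + 1/(554 - 50*sqrt(3))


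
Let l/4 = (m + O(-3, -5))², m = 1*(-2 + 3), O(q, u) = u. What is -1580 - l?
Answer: -1644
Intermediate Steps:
m = 1 (m = 1*1 = 1)
l = 64 (l = 4*(1 - 5)² = 4*(-4)² = 4*16 = 64)
-1580 - l = -1580 - 1*64 = -1580 - 64 = -1644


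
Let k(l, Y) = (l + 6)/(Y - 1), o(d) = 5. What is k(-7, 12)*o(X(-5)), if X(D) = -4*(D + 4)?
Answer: -5/11 ≈ -0.45455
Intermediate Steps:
X(D) = -16 - 4*D (X(D) = -4*(4 + D) = -16 - 4*D)
k(l, Y) = (6 + l)/(-1 + Y)
k(-7, 12)*o(X(-5)) = ((6 - 7)/(-1 + 12))*5 = (-1/11)*5 = ((1/11)*(-1))*5 = -1/11*5 = -5/11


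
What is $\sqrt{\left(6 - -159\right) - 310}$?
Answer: $i \sqrt{145} \approx 12.042 i$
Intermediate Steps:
$\sqrt{\left(6 - -159\right) - 310} = \sqrt{\left(6 + 159\right) - 310} = \sqrt{165 - 310} = \sqrt{-145} = i \sqrt{145}$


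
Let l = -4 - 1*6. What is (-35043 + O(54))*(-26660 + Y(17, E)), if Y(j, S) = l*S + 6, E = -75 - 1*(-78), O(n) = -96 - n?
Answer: 939090012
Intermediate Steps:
l = -10 (l = -4 - 6 = -10)
E = 3 (E = -75 + 78 = 3)
Y(j, S) = 6 - 10*S (Y(j, S) = -10*S + 6 = 6 - 10*S)
(-35043 + O(54))*(-26660 + Y(17, E)) = (-35043 + (-96 - 1*54))*(-26660 + (6 - 10*3)) = (-35043 + (-96 - 54))*(-26660 + (6 - 30)) = (-35043 - 150)*(-26660 - 24) = -35193*(-26684) = 939090012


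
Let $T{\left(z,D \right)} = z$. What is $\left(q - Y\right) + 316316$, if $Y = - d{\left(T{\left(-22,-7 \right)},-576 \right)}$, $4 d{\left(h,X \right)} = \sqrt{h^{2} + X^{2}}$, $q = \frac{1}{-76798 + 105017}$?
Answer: $\frac{8926121205}{28219} + \frac{\sqrt{83065}}{2} \approx 3.1646 \cdot 10^{5}$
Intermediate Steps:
$q = \frac{1}{28219} \approx 3.5437 \cdot 10^{-5}$
$d{\left(h,X \right)} = \frac{\sqrt{X^{2} + h^{2}}}{4}$ ($d{\left(h,X \right)} = \frac{\sqrt{h^{2} + X^{2}}}{4} = \frac{\sqrt{X^{2} + h^{2}}}{4}$)
$Y = - \frac{\sqrt{83065}}{2}$ ($Y = - \frac{\sqrt{\left(-576\right)^{2} + \left(-22\right)^{2}}}{4} = - \frac{\sqrt{331776 + 484}}{4} = - \frac{\sqrt{332260}}{4} = - \frac{2 \sqrt{83065}}{4} = - \frac{\sqrt{83065}}{2} \approx -144.1$)
$\left(q - Y\right) + 316316 = \left(\frac{1}{28219} - - \frac{\sqrt{83065}}{2}\right) + 316316 = \left(\frac{1}{28219} + \frac{\sqrt{83065}}{2}\right) + 316316 = \frac{8926121205}{28219} + \frac{\sqrt{83065}}{2}$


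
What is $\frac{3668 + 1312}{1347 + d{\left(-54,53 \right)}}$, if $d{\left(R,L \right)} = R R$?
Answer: $\frac{1660}{1421} \approx 1.1682$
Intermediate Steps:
$d{\left(R,L \right)} = R^{2}$
$\frac{3668 + 1312}{1347 + d{\left(-54,53 \right)}} = \frac{3668 + 1312}{1347 + \left(-54\right)^{2}} = \frac{4980}{1347 + 2916} = \frac{4980}{4263} = 4980 \cdot \frac{1}{4263} = \frac{1660}{1421}$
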